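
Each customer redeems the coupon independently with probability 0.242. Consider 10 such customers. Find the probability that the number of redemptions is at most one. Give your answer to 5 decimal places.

0.26253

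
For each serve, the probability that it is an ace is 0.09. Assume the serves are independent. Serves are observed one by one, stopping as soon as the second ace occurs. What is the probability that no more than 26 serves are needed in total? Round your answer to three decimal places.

0.692

Finishing within 26 serves ⇔ at least 2 successes in the first 26. With X ~ Binomial(26, 0.09), P(Y ≤ 26) = 1 − P(X ≤ 1).
  k=0: C(26,0)·0.09^0·0.91^26 = 0.08611
  k=1: C(26,1)·0.09^1·0.91^25 = 0.22144
1 − 0.30755 = 0.69245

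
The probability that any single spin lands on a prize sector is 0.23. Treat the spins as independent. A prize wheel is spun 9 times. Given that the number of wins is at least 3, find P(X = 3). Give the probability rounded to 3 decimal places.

0.620

X ~ Binomial(9, 0.23). Want P(X=3 | X≥3) = P(X=3) / P(X≥3).
P(X=3) = C(9,3)·0.23^3·0.77^6 = 0.21301
P(X≥3) = 1 − 0.09515 − 0.25580 − 0.30563 = 0.34342
Ratio = 0.21301 / 0.34342 = 0.62027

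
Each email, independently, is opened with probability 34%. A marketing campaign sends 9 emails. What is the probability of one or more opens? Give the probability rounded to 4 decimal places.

0.9762

P(at least one) = 1 − P(none) = 1 − (1 − 0.34)^9
= 1 − 0.023763 = 0.976237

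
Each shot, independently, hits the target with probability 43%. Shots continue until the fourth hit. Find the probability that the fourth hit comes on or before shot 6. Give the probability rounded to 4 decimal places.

0.2232

Finishing within 6 shots ⇔ at least 4 successes in the first 6. With X ~ Binomial(6, 0.43), P(Y ≤ 6) = 1 − P(X ≤ 3).
  k=0: C(6,0)·0.43^0·0.57^6 = 0.034296
  k=1: C(6,1)·0.43^1·0.57^5 = 0.155237
  k=2: C(6,2)·0.43^2·0.57^4 = 0.292771
  k=3: C(6,3)·0.43^3·0.57^3 = 0.294483
1 − 0.776786 = 0.223214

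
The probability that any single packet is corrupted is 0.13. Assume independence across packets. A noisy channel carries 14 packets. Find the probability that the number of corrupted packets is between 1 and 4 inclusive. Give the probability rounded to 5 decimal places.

X ~ Binomial(14, 0.13); P(1 ≤ X ≤ 4) = Σ C(14,k) p^k (1−p)^(14−k) over k:
  k=1: C(14,1)·0.13^1·0.87^13 = 0.2977294
  k=2: C(14,2)·0.13^2·0.87^12 = 0.2891739
  k=3: C(14,3)·0.13^3·0.87^11 = 0.1728396
  k=4: C(14,4)·0.13^4·0.87^10 = 0.0710232
Total = 0.8307660

0.83077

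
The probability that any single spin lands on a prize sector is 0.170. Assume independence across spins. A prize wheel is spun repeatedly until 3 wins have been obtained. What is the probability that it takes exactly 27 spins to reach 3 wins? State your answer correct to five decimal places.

0.01824

Y = trial on which the third success occurs; negative binomial, r=3, p=0.17.
P(Y=27) = C(26,2) · p^3 · (1−p)^24
= 325 · 0.004913 · 0.011425 = 0.0182433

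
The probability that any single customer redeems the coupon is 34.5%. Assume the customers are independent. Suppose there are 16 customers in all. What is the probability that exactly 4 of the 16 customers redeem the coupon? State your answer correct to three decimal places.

X ~ Binomial(n=16, p=0.345).
P(X=4) = C(16,4) · p^4 · (1−p)^12
= 1820 · 0.014167 · 0.0062358 = 0.16078

0.161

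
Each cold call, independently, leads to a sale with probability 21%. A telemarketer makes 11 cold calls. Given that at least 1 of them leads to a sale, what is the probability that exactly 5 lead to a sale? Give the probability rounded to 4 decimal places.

0.0496

X ~ Binomial(11, 0.21). Want P(X=5 | X≥1) = P(X=5) / P(X≥1).
P(X=5) = C(11,5)·0.21^5·0.79^6 = 0.045867
P(X≥1) = 1 − 0.074799 = 0.925201
Ratio = 0.045867 / 0.925201 = 0.049575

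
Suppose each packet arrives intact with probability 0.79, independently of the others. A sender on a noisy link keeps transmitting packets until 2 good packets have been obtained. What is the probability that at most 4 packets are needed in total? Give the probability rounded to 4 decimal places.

Finishing within 4 packets ⇔ at least 2 successes in the first 4. With X ~ Binomial(4, 0.79), P(Y ≤ 4) = 1 − P(X ≤ 1).
  k=0: C(4,0)·0.79^0·0.21^4 = 0.001945
  k=1: C(4,1)·0.79^1·0.21^3 = 0.029265
1 − 0.031210 = 0.968790

0.9688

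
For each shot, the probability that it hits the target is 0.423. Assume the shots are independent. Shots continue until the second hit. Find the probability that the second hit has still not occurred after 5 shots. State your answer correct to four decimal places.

Needing more than 5 shots ⇔ fewer than 2 successes in the first 5. With X ~ Binomial(5, 0.423), P(Y > 5) = P(X ≤ 1).
  k=0: C(5,0)·0.423^0·0.577^5 = 0.063956
  k=1: C(5,1)·0.423^1·0.577^4 = 0.234430
P(X ≤ 1) = 0.298386

0.2984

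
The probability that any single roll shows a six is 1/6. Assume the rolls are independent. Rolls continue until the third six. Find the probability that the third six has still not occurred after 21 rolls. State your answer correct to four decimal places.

0.2956

Needing more than 21 rolls ⇔ fewer than 3 successes in the first 21. With X ~ Binomial(21, 0.166667), P(Y > 21) = P(X ≤ 2).
  k=0: C(21,0)·0.166667^0·0.833333^21 = 0.021737
  k=1: C(21,1)·0.166667^1·0.833333^20 = 0.091294
  k=2: C(21,2)·0.166667^2·0.833333^19 = 0.182588
P(X ≤ 2) = 0.295619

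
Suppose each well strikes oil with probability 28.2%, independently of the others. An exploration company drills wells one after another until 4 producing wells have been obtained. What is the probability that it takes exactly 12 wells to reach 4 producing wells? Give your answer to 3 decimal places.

0.074

Y = trial on which the fourth success occurs; negative binomial, r=4, p=0.282.
P(Y=12) = C(11,3) · p^4 · (1−p)^8
= 165 · 0.0063241 · 0.070631 = 0.07370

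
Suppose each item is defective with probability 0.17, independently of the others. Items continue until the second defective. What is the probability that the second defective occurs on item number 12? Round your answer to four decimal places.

0.0493

Y = trial on which the second success occurs; negative binomial, r=2, p=0.17.
P(Y=12) = C(11,1) · p^2 · (1−p)^10
= 11 · 0.0289 · 0.15516 = 0.049325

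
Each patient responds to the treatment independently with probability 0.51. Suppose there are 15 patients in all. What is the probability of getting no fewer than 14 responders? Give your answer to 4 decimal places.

0.0006

X ~ Binomial(15, 0.51); P(X ≥ 14) = Σ C(15,k) p^k (1−p)^(15−k) over k:
  k=14: C(15,14)·0.51^14·0.49^1 = 0.000592
  k=15: C(15,15)·0.51^15·0.49^0 = 0.000041
Total = 0.000633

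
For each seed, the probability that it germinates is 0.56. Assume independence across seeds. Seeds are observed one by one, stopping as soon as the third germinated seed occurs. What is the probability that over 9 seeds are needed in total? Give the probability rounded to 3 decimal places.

0.044

Needing more than 9 seeds ⇔ fewer than 3 successes in the first 9. With X ~ Binomial(9, 0.56), P(Y > 9) = P(X ≤ 2).
  k=0: C(9,0)·0.56^0·0.44^9 = 0.00062
  k=1: C(9,1)·0.56^1·0.44^8 = 0.00708
  k=2: C(9,2)·0.56^2·0.44^7 = 0.03605
P(X ≤ 2) = 0.04374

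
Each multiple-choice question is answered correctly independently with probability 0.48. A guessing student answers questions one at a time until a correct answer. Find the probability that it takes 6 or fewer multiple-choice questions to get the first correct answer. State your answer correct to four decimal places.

Y = number of multiple-choice questions to the first success; geometric, p = 0.48.
P(Y ≤ 6) = 1 − (1−p)^6 = 1 − 0.019771 = 0.980229

0.9802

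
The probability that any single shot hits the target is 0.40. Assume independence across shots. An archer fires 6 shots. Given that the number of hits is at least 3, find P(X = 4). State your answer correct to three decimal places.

X ~ Binomial(6, 0.40). Want P(X=4 | X≥3) = P(X=4) / P(X≥3).
P(X=4) = C(6,4)·0.40^4·0.60^2 = 0.13824
P(X≥3) = 1 − 0.04666 − 0.18662 − 0.31104 = 0.45568
Ratio = 0.13824 / 0.45568 = 0.30337

0.303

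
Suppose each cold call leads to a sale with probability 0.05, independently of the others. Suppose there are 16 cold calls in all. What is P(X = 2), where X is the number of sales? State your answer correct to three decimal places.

0.146

X ~ Binomial(n=16, p=0.05).
P(X=2) = C(16,2) · p^2 · (1−p)^14
= 120 · 0.0025 · 0.48767 = 0.14630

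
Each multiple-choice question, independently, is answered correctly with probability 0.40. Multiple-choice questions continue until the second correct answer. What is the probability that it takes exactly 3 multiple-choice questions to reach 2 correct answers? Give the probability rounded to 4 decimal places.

Y = trial on which the second success occurs; negative binomial, r=2, p=0.40.
P(Y=3) = C(2,1) · p^2 · (1−p)^1
= 2 · 0.16 · 0.6 = 0.192000

0.1920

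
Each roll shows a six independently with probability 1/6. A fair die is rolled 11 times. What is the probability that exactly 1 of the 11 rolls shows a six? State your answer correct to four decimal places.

0.2961

X ~ Binomial(n=11, p=0.166667).
P(X=1) = C(11,1) · p^1 · (1−p)^10
= 11 · 0.16667 · 0.16151 = 0.296094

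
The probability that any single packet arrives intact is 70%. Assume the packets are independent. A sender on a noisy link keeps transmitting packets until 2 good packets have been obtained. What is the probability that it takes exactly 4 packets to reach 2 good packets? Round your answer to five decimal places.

Y = trial on which the second success occurs; negative binomial, r=2, p=0.70.
P(Y=4) = C(3,1) · p^2 · (1−p)^2
= 3 · 0.49 · 0.09 = 0.1323000

0.13230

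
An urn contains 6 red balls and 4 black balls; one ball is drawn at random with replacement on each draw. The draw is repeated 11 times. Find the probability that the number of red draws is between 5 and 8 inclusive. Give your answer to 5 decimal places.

X ~ Binomial(11, 0.60); P(5 ≤ X ≤ 8) = Σ C(11,k) p^k (1−p)^(11−k) over k:
  k=5: C(11,5)·0.60^5·0.40^6 = 0.1471493
  k=6: C(11,6)·0.60^6·0.40^5 = 0.2207239
  k=7: C(11,7)·0.60^7·0.40^4 = 0.2364899
  k=8: C(11,8)·0.60^8·0.40^3 = 0.1773674
Total = 0.7817306

0.78173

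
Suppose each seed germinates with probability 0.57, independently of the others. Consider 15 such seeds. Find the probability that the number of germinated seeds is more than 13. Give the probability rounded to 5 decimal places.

X ~ Binomial(15, 0.57); P(X ≥ 14) = Σ C(15,k) p^k (1−p)^(15−k) over k:
  k=14: C(15,14)·0.57^14·0.43^1 = 0.0024649
  k=15: C(15,15)·0.57^15·0.43^0 = 0.0002178
Total = 0.0026828

0.00268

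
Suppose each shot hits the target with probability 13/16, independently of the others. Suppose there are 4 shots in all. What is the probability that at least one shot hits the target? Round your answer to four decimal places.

0.9988

P(at least one) = 1 − P(none) = 1 − (1 − 0.8125)^4
= 1 − 0.001236 = 0.998764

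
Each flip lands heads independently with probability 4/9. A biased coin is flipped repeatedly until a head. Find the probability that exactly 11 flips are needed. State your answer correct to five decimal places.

Geometric (trials to first success), p = 0.444444.
P(Y = 11) = (1−p)^10 · p = 0.0028008 · 0.444444 = 0.0012448

0.00124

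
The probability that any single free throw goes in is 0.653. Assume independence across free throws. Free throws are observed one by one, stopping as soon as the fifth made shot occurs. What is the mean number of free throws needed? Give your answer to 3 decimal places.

Y = total free throws until the fifth success; negative binomial with r=5, p=0.653.
E[Y] = r / p = 5 / 0.653 = 7.65697

7.657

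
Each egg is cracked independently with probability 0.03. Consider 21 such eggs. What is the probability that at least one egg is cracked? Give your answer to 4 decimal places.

0.4725

P(at least one) = 1 − P(none) = 1 − (1 − 0.03)^21
= 1 − 0.527481 = 0.472519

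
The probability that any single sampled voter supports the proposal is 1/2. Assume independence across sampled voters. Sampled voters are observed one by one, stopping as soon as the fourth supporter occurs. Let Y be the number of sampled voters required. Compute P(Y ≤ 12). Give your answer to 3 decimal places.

0.927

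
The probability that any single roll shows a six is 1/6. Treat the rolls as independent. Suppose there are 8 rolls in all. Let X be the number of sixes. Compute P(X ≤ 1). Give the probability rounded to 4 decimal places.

0.6047

X ~ Binomial(8, 0.166667); P(X ≤ 1) = Σ C(8,k) p^k (1−p)^(8−k) over k:
  k=0: C(8,0)·0.166667^0·0.833333^8 = 0.232568
  k=1: C(8,1)·0.166667^1·0.833333^7 = 0.372109
Total = 0.604677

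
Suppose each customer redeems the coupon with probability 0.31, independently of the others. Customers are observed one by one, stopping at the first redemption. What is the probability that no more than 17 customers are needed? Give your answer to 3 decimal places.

0.998

Y = number of customers to the first success; geometric, p = 0.31.
P(Y ≤ 17) = 1 − (1−p)^17 = 1 − 0.00182 = 0.99818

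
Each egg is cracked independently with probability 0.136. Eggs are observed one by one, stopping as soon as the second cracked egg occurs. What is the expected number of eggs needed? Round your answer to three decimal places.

Y = total eggs until the second success; negative binomial with r=2, p=0.136.
E[Y] = r / p = 2 / 0.136 = 14.70588

14.706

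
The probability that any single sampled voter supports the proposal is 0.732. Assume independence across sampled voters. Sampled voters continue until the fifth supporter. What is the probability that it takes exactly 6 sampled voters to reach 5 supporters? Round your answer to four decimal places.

Y = trial on which the fifth success occurs; negative binomial, r=5, p=0.732.
P(Y=6) = C(5,4) · p^5 · (1−p)^1
= 5 · 0.21016 · 0.268 = 0.281618

0.2816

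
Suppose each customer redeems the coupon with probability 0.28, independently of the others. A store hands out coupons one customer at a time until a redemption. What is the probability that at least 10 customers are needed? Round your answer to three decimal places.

0.052

Y = number of customers to the first success; geometric, p = 0.28.
P(Y > 9) = P(first 9 all fail) = (1−p)^9 = 0.05200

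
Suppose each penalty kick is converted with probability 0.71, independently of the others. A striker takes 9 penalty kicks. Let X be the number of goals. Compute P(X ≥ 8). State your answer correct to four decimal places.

X ~ Binomial(9, 0.71); P(X ≥ 8) = Σ C(9,k) p^k (1−p)^(9−k) over k:
  k=8: C(9,8)·0.71^8·0.29^1 = 0.168542
  k=9: C(9,9)·0.71^9·0.29^0 = 0.045849
Total = 0.214390

0.2144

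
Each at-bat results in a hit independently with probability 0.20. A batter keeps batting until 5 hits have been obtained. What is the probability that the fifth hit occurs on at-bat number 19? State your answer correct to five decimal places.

Y = trial on which the fifth success occurs; negative binomial, r=5, p=0.20.
P(Y=19) = C(18,4) · p^5 · (1−p)^14
= 3060 · 0.00032 · 0.04398 = 0.0430657

0.04307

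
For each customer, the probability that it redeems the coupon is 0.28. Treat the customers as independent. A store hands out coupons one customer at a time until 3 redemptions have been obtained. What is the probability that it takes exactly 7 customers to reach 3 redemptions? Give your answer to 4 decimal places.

Y = trial on which the third success occurs; negative binomial, r=3, p=0.28.
P(Y=7) = C(6,2) · p^3 · (1−p)^4
= 15 · 0.021952 · 0.26874 = 0.088490

0.0885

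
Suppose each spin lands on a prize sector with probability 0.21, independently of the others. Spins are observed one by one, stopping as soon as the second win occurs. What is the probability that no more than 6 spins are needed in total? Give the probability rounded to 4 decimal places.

Finishing within 6 spins ⇔ at least 2 successes in the first 6. With X ~ Binomial(6, 0.21), P(Y ≤ 6) = 1 − P(X ≤ 1).
  k=0: C(6,0)·0.21^0·0.79^6 = 0.243087
  k=1: C(6,1)·0.21^1·0.79^5 = 0.387709
1 − 0.630797 = 0.369203

0.3692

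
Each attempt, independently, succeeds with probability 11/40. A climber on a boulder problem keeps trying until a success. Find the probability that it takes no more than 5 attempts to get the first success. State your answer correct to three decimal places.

0.800

Y = number of attempts to the first success; geometric, p = 0.275.
P(Y ≤ 5) = 1 − (1−p)^5 = 1 − 0.20030 = 0.79970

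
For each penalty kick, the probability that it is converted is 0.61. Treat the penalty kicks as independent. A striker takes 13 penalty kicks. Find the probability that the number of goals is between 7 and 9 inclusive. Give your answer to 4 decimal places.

X ~ Binomial(13, 0.61); P(7 ≤ X ≤ 9) = Σ C(13,k) p^k (1−p)^(13−k) over k:
  k=7: C(13,7)·0.61^7·0.39^6 = 0.189764
  k=8: C(13,8)·0.61^8·0.39^5 = 0.222608
  k=9: C(13,9)·0.61^9·0.39^4 = 0.193434
Total = 0.605806

0.6058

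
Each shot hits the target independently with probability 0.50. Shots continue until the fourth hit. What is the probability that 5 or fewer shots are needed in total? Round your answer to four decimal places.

Finishing within 5 shots ⇔ at least 4 successes in the first 5. With X ~ Binomial(5, 0.50), P(Y ≤ 5) = 1 − P(X ≤ 3).
  k=0: C(5,0)·0.50^0·0.50^5 = 0.031250
  k=1: C(5,1)·0.50^1·0.50^4 = 0.156250
  k=2: C(5,2)·0.50^2·0.50^3 = 0.312500
  k=3: C(5,3)·0.50^3·0.50^2 = 0.312500
1 − 0.812500 = 0.187500

0.1875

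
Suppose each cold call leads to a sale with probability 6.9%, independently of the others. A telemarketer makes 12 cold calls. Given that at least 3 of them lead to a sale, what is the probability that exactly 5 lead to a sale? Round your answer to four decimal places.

0.0166

X ~ Binomial(12, 0.069). Want P(X=5 | X≥3) = P(X=5) / P(X≥3).
P(X=5) = C(12,5)·0.069^5·0.931^7 = 0.000751
P(X≥3) = 1 − 0.424030 − 0.377118 − 0.153723 = 0.045130
Ratio = 0.000751 / 0.045130 = 0.016640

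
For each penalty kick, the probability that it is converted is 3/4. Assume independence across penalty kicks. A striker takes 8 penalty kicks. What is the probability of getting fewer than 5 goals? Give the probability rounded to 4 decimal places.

X ~ Binomial(8, 0.75); P(X ≤ 4) = Σ C(8,k) p^k (1−p)^(8−k) over k:
  k=0: C(8,0)·0.75^0·0.25^8 = 0.000015
  k=1: C(8,1)·0.75^1·0.25^7 = 0.000366
  k=2: C(8,2)·0.75^2·0.25^6 = 0.003845
  k=3: C(8,3)·0.75^3·0.25^5 = 0.023071
  k=4: C(8,4)·0.75^4·0.25^4 = 0.086517
Total = 0.113815

0.1138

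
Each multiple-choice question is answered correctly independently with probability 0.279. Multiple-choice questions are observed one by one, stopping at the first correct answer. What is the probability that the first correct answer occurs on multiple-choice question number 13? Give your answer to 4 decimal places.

0.0055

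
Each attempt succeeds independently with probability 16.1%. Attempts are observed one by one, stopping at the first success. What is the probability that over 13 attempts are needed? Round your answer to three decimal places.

Y = number of attempts to the first success; geometric, p = 0.161.
P(Y > 13) = P(first 13 all fail) = (1−p)^13 = 0.10207

0.102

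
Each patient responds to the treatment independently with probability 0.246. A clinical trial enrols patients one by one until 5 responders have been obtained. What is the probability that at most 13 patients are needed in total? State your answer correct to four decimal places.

0.1961

Finishing within 13 patients ⇔ at least 5 successes in the first 13. With X ~ Binomial(13, 0.246), P(Y ≤ 13) = 1 − P(X ≤ 4).
  k=0: C(13,0)·0.246^0·0.754^13 = 0.025458
  k=1: C(13,1)·0.246^1·0.754^12 = 0.107978
  k=2: C(13,2)·0.246^2·0.754^11 = 0.211373
  k=3: C(13,3)·0.246^3·0.754^10 = 0.252863
  k=4: C(13,4)·0.246^4·0.754^9 = 0.206247
1 − 0.803919 = 0.196081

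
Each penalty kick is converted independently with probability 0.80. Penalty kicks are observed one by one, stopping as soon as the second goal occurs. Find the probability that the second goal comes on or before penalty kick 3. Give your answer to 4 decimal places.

0.8960

Finishing within 3 penalty kicks ⇔ at least 2 successes in the first 3. With X ~ Binomial(3, 0.80), P(Y ≤ 3) = 1 − P(X ≤ 1).
  k=0: C(3,0)·0.80^0·0.20^3 = 0.008000
  k=1: C(3,1)·0.80^1·0.20^2 = 0.096000
1 − 0.104000 = 0.896000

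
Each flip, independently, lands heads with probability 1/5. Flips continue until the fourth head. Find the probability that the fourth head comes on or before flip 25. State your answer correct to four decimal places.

0.7660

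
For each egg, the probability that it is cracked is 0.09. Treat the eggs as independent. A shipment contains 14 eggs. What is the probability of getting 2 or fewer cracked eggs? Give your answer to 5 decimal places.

X ~ Binomial(14, 0.09); P(X ≤ 2) = Σ C(14,k) p^k (1−p)^(14−k) over k:
  k=0: C(14,0)·0.09^0·0.91^14 = 0.2670420
  k=1: C(14,1)·0.09^1·0.91^13 = 0.3697504
  k=2: C(14,2)·0.09^2·0.91^12 = 0.2376967
Total = 0.8744890

0.87449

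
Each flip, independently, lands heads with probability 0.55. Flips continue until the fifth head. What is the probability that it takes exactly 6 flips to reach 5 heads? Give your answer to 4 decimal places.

0.1132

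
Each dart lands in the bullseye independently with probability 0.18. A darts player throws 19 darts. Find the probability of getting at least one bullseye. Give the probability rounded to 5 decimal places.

0.97696

P(at least one) = 1 − P(none) = 1 − (1 − 0.18)^19
= 1 − 0.0230390 = 0.9769610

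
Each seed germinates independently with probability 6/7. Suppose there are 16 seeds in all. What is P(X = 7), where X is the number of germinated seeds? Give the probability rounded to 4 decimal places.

0.0001

X ~ Binomial(n=16, p=0.857143).
P(X=7) = C(16,7) · p^7 · (1−p)^9
= 11440 · 0.33992 · 2.4781e-08 = 0.000096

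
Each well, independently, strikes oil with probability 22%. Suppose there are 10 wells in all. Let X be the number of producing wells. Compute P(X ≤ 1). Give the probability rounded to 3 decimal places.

0.318

X ~ Binomial(10, 0.22); P(X ≤ 1) = Σ C(10,k) p^k (1−p)^(10−k) over k:
  k=0: C(10,0)·0.22^0·0.78^10 = 0.08336
  k=1: C(10,1)·0.22^1·0.78^9 = 0.23511
Total = 0.31847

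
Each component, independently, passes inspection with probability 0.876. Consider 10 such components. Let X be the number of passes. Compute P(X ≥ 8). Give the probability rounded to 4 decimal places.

X ~ Binomial(10, 0.876); P(X ≥ 8) = Σ C(10,k) p^k (1−p)^(10−k) over k:
  k=8: C(10,8)·0.876^8·0.124^2 = 0.239932
  k=9: C(10,9)·0.876^9·0.124^1 = 0.376668
  k=10: C(10,10)·0.876^10·0.124^0 = 0.266098
Total = 0.882698

0.8827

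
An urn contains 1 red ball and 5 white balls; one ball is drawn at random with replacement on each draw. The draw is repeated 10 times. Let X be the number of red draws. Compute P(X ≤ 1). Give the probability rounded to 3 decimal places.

X ~ Binomial(10, 0.166667); P(X ≤ 1) = Σ C(10,k) p^k (1−p)^(10−k) over k:
  k=0: C(10,0)·0.166667^0·0.833333^10 = 0.16151
  k=1: C(10,1)·0.166667^1·0.833333^9 = 0.32301
Total = 0.48452

0.485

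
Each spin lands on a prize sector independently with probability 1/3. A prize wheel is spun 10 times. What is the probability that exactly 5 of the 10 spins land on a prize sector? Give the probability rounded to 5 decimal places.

0.13656

X ~ Binomial(n=10, p=0.333333).
P(X=5) = C(10,5) · p^5 · (1−p)^5
= 252 · 0.0041152 · 0.13169 = 0.1365645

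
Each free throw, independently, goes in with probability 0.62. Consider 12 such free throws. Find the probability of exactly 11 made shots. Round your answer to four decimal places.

X ~ Binomial(n=12, p=0.62).
P(X=11) = C(12,11) · p^11 · (1−p)^1
= 12 · 0.0052037 · 0.38 = 0.023729

0.0237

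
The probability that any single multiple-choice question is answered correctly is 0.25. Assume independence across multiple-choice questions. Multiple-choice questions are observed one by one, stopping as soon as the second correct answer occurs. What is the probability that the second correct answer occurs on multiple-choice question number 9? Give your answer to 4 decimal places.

Y = trial on which the second success occurs; negative binomial, r=2, p=0.25.
P(Y=9) = C(8,1) · p^2 · (1−p)^7
= 8 · 0.0625 · 0.13348 = 0.066742

0.0667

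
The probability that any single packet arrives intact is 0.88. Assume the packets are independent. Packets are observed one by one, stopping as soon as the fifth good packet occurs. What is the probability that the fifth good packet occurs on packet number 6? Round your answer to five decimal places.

Y = trial on which the fifth success occurs; negative binomial, r=5, p=0.88.
P(Y=6) = C(5,4) · p^5 · (1−p)^1
= 5 · 0.52773 · 0.12 = 0.3166392

0.31664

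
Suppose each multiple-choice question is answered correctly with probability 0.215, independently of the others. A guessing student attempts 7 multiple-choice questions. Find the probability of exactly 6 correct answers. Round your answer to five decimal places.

X ~ Binomial(n=7, p=0.215).
P(X=6) = C(7,6) · p^6 · (1−p)^1
= 7 · 9.8771e-05 · 0.785 = 0.0005427

0.00054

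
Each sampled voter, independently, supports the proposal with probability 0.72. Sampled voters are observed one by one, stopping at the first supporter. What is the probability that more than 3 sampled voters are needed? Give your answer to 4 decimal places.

0.0220

Y = number of sampled voters to the first success; geometric, p = 0.72.
P(Y > 3) = P(first 3 all fail) = (1−p)^3 = 0.021952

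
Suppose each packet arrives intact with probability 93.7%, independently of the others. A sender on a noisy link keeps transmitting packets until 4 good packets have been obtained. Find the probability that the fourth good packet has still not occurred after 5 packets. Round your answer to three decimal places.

0.035

Needing more than 5 packets ⇔ fewer than 4 successes in the first 5. With X ~ Binomial(5, 0.937), P(Y > 5) = P(X ≤ 3).
  k=0: C(5,0)·0.937^0·0.063^5 = 0.00000
  k=1: C(5,1)·0.937^1·0.063^4 = 0.00007
  k=2: C(5,2)·0.937^2·0.063^3 = 0.00220
  k=3: C(5,3)·0.937^3·0.063^2 = 0.03265
P(X ≤ 3) = 0.03492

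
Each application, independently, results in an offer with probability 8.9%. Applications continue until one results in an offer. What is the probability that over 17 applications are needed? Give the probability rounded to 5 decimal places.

Y = number of applications to the first success; geometric, p = 0.089.
P(Y > 17) = P(first 17 all fail) = (1−p)^17 = 0.2050276

0.20503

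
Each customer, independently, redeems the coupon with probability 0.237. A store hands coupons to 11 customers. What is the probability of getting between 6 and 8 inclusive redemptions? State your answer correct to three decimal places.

0.027

X ~ Binomial(11, 0.237); P(6 ≤ X ≤ 8) = Σ C(11,k) p^k (1−p)^(11−k) over k:
  k=6: C(11,6)·0.237^6·0.763^5 = 0.02117
  k=7: C(11,7)·0.237^7·0.763^4 = 0.00470
  k=8: C(11,8)·0.237^8·0.763^3 = 0.00073
Total = 0.02660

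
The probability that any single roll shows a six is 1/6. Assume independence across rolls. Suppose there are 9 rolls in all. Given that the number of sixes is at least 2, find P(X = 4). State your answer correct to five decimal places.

0.08543

X ~ Binomial(9, 0.166667). Want P(X=4 | X≥2) = P(X=4) / P(X≥2).
P(X=4) = C(9,4)·0.166667^4·0.833333^5 = 0.0390714
P(X≥2) = 1 − 0.1938067 − 0.3488521 = 0.4573412
Ratio = 0.0390714 / 0.4573412 = 0.0854317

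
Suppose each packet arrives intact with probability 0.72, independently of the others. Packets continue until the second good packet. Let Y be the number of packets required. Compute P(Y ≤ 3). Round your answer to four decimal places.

0.8087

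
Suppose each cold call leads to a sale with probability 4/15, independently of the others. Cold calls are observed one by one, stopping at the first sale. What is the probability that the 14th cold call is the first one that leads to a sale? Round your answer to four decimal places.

0.0047

Geometric (trials to first success), p = 0.266667.
P(Y = 14) = (1−p)^13 · p = 0.017739 · 0.266667 = 0.004730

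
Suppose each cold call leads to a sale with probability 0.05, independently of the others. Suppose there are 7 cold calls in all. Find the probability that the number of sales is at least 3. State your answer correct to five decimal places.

X ~ Binomial(7, 0.05); P(X ≥ 3) = Σ C(7,k) p^k (1−p)^(7−k) over k:
  k=3: C(7,3)·0.05^3·0.95^4 = 0.0035635
  k=4: C(7,4)·0.05^4·0.95^3 = 0.0001876
  k=5: C(7,5)·0.05^5·0.95^2 = 0.0000059
  k=6: C(7,6)·0.05^6·0.95^1 = 0.0000001
  k=7: C(7,7)·0.05^7·0.95^0 = 0.0000000
Total = 0.0037570

0.00376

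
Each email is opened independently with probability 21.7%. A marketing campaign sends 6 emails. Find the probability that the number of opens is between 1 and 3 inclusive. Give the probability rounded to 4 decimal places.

X ~ Binomial(6, 0.217); P(1 ≤ X ≤ 3) = Σ C(6,k) p^k (1−p)^(6−k) over k:
  k=1: C(6,1)·0.217^1·0.783^5 = 0.383195
  k=2: C(6,2)·0.217^2·0.783^4 = 0.265496
  k=3: C(6,3)·0.217^3·0.783^3 = 0.098106
Total = 0.746797

0.7468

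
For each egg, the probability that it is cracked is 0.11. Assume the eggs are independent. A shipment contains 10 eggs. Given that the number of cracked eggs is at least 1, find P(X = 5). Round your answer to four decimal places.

X ~ Binomial(10, 0.11). Want P(X=5 | X≥1) = P(X=5) / P(X≥1).
P(X=5) = C(10,5)·0.11^5·0.89^5 = 0.002266
P(X≥1) = 1 − 0.311817 = 0.688183
Ratio = 0.002266 / 0.688183 = 0.003293

0.0033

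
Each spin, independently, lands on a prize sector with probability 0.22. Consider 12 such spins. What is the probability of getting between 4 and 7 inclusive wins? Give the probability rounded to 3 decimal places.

X ~ Binomial(12, 0.22); P(4 ≤ X ≤ 7) = Σ C(12,k) p^k (1−p)^(12−k) over k:
  k=4: C(12,4)·0.22^4·0.78^8 = 0.15887
  k=5: C(12,5)·0.22^5·0.78^7 = 0.07170
  k=6: C(12,6)·0.22^6·0.78^6 = 0.02359
  k=7: C(12,7)·0.22^7·0.78^5 = 0.00570
Total = 0.25987

0.260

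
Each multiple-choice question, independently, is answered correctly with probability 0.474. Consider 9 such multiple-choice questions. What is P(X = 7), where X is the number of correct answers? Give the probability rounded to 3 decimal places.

0.054

X ~ Binomial(n=9, p=0.474).
P(X=7) = C(9,7) · p^7 · (1−p)^2
= 36 · 0.0053759 · 0.27668 = 0.05355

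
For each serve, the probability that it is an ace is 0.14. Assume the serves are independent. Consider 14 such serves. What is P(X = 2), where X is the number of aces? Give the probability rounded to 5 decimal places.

0.29193

X ~ Binomial(n=14, p=0.14).
P(X=2) = C(14,2) · p^2 · (1−p)^12
= 91 · 0.0196 · 0.16367 = 0.2919301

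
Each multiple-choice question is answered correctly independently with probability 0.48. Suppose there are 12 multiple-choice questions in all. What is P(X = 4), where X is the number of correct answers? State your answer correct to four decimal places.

X ~ Binomial(n=12, p=0.48).
P(X=4) = C(12,4) · p^4 · (1−p)^8
= 495 · 0.053084 · 0.005346 = 0.140474

0.1405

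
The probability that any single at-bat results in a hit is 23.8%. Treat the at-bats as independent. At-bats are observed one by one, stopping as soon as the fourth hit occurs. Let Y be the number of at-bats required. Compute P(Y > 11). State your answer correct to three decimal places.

Needing more than 11 at-bats ⇔ fewer than 4 successes in the first 11. With X ~ Binomial(11, 0.238), P(Y > 11) = P(X ≤ 3).
  k=0: C(11,0)·0.238^0·0.762^11 = 0.05029
  k=1: C(11,1)·0.238^1·0.762^10 = 0.17279
  k=2: C(11,2)·0.238^2·0.762^9 = 0.26984
  k=3: C(11,3)·0.238^3·0.762^8 = 0.25285
P(X ≤ 3) = 0.74577

0.746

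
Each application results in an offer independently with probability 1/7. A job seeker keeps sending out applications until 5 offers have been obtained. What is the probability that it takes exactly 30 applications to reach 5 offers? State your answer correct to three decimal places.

0.030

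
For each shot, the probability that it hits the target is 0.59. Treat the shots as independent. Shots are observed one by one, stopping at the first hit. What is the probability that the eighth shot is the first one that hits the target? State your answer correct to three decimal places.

0.001

Geometric (trials to first success), p = 0.59.
P(Y = 8) = (1−p)^7 · p = 0.0019475 · 0.59 = 0.00115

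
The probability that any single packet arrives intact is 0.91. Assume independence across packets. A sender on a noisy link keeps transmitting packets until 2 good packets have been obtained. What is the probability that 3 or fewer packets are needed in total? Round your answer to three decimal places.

Finishing within 3 packets ⇔ at least 2 successes in the first 3. With X ~ Binomial(3, 0.91), P(Y ≤ 3) = 1 − P(X ≤ 1).
  k=0: C(3,0)·0.91^0·0.09^3 = 0.00073
  k=1: C(3,1)·0.91^1·0.09^2 = 0.02211
1 − 0.02284 = 0.97716

0.977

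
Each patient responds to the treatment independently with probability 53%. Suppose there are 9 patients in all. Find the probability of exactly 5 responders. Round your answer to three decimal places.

0.257

X ~ Binomial(n=9, p=0.53).
P(X=5) = C(9,5) · p^5 · (1−p)^4
= 126 · 0.04182 · 0.048797 = 0.25712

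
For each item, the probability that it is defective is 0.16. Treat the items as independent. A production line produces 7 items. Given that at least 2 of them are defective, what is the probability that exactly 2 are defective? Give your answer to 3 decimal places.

0.722

X ~ Binomial(7, 0.16). Want P(X=2 | X≥2) = P(X=2) / P(X≥2).
P(X=2) = C(7,2)·0.16^2·0.84^5 = 0.22483
P(X≥2) = 1 − 0.29509 − 0.39345 = 0.31146
Ratio = 0.22483 / 0.31146 = 0.72187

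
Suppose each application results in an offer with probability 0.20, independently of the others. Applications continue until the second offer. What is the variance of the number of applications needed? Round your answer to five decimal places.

Y = total applications until the second success; negative binomial with r=2, p=0.20.
Var(Y) = r(1−p)/p² = 2·0.80 / 0.20² = 40.0000000

40.00000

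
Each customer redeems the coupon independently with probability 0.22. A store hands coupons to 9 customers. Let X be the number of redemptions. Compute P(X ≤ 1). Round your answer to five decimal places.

X ~ Binomial(9, 0.22); P(X ≤ 1) = Σ C(9,k) p^k (1−p)^(9−k) over k:
  k=0: C(9,0)·0.22^0·0.78^9 = 0.1068689
  k=1: C(9,1)·0.22^1·0.78^8 = 0.2712826
Total = 0.3781516

0.37815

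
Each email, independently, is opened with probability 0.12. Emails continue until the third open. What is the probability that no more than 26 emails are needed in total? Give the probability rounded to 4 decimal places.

Finishing within 26 emails ⇔ at least 3 successes in the first 26. With X ~ Binomial(26, 0.12), P(Y ≤ 26) = 1 − P(X ≤ 2).
  k=0: C(26,0)·0.12^0·0.88^26 = 0.036020
  k=1: C(26,1)·0.12^1·0.88^25 = 0.127709
  k=2: C(26,2)·0.12^2·0.88^24 = 0.217686
1 − 0.381415 = 0.618585

0.6186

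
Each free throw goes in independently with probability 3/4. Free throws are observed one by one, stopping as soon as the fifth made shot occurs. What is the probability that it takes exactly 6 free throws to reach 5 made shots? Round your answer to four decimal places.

0.2966

Y = trial on which the fifth success occurs; negative binomial, r=5, p=0.75.
P(Y=6) = C(5,4) · p^5 · (1−p)^1
= 5 · 0.2373 · 0.25 = 0.296631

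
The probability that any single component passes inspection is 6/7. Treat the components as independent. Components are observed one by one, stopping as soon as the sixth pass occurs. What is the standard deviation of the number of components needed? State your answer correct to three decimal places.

Y = total components until the sixth success; negative binomial with r=6, p=0.857143.
SD(Y) = √[r(1−p)/p²] = √(1.16667) = 1.08012

1.080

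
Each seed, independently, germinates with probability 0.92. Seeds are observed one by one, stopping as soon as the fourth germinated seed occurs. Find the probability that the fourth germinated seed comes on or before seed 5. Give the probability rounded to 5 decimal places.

Finishing within 5 seeds ⇔ at least 4 successes in the first 5. With X ~ Binomial(5, 0.92), P(Y ≤ 5) = 1 − P(X ≤ 3).
  k=0: C(5,0)·0.92^0·0.08^5 = 0.0000033
  k=1: C(5,1)·0.92^1·0.08^4 = 0.0001884
  k=2: C(5,2)·0.92^2·0.08^3 = 0.0043336
  k=3: C(5,3)·0.92^3·0.08^2 = 0.0498360
1 − 0.0543613 = 0.9456387

0.94564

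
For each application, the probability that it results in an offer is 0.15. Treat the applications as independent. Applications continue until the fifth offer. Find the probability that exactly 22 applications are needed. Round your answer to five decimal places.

0.02868

Y = trial on which the fifth success occurs; negative binomial, r=5, p=0.15.
P(Y=22) = C(21,4) · p^5 · (1−p)^17
= 5985 · 7.5937e-05 · 0.063113 = 0.0286842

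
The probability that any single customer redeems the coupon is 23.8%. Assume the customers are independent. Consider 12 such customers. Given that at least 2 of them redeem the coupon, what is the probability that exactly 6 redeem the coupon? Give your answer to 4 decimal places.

X ~ Binomial(12, 0.238). Want P(X=6 | X≥2) = P(X=6) / P(X≥2).
P(X=6) = C(12,6)·0.238^6·0.762^6 = 0.032875
P(X≥2) = 1 − 0.038323 − 0.143636 = 0.818041
Ratio = 0.032875 / 0.818041 = 0.040187

0.0402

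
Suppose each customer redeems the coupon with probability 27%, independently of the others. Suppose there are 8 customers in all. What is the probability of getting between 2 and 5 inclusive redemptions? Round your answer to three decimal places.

0.674

X ~ Binomial(8, 0.27); P(2 ≤ X ≤ 5) = Σ C(8,k) p^k (1−p)^(8−k) over k:
  k=2: C(8,2)·0.27^2·0.73^6 = 0.30890
  k=3: C(8,3)·0.27^3·0.73^5 = 0.22850
  k=4: C(8,4)·0.27^4·0.73^4 = 0.10564
  k=5: C(8,5)·0.27^5·0.73^3 = 0.03126
Total = 0.67431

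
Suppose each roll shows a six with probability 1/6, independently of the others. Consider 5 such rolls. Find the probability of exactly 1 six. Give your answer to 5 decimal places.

0.40188

X ~ Binomial(n=5, p=0.166667).
P(X=1) = C(5,1) · p^1 · (1−p)^4
= 5 · 0.16667 · 0.48225 = 0.4018776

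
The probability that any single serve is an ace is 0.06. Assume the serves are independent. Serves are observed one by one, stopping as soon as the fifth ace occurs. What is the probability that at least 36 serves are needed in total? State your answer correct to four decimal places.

Needing more than 35 serves ⇔ fewer than 5 successes in the first 35. With X ~ Binomial(35, 0.06), P(Y > 35) = P(X ≤ 4).
  k=0: C(35,0)·0.06^0·0.94^35 = 0.114677
  k=1: C(35,1)·0.06^1·0.94^34 = 0.256192
  k=2: C(35,2)·0.06^2·0.94^33 = 0.277996
  k=3: C(35,3)·0.06^3·0.94^32 = 0.195189
  k=4: C(35,4)·0.06^4·0.94^31 = 0.099671
P(X ≤ 4) = 0.943725

0.9437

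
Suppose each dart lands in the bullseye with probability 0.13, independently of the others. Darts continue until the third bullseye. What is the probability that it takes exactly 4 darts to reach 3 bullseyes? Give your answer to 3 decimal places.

0.006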